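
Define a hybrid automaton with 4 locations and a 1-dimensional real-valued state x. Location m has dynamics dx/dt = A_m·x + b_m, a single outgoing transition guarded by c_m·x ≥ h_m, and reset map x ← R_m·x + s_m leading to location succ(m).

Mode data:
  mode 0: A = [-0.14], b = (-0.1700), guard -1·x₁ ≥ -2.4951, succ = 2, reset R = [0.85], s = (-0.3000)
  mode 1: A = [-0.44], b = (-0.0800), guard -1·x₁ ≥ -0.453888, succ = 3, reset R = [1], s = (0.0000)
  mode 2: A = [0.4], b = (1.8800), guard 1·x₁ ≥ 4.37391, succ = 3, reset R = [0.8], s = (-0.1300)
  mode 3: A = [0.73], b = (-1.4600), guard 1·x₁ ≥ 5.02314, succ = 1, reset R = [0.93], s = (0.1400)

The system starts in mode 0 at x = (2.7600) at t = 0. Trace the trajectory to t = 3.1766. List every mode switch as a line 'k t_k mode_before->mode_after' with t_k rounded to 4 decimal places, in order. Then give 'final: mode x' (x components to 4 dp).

Mode 0: guard c·x = -2.4951 hit at Δt = 0.4927 (t = 0.4927), x⁻ = (2.4951) → reset → x⁺ = (1.8208), jump to mode 2
Mode 2: guard c·x = 4.3739 hit at Δt = 0.8260 (t = 1.3187), x⁻ = (4.3739) → reset → x⁺ = (3.3691), jump to mode 3
Mode 3: guard c·x = 5.0231 hit at Δt = 1.0851 (t = 2.4038), x⁻ = (5.0231) → reset → x⁺ = (4.8115), jump to mode 1
Mode 1: flow for 0.7728 to horizon, guard not reached → x = (3.3722)

1 0.4927 0->2
2 1.3187 2->3
3 2.4038 3->1
final: 1 3.3722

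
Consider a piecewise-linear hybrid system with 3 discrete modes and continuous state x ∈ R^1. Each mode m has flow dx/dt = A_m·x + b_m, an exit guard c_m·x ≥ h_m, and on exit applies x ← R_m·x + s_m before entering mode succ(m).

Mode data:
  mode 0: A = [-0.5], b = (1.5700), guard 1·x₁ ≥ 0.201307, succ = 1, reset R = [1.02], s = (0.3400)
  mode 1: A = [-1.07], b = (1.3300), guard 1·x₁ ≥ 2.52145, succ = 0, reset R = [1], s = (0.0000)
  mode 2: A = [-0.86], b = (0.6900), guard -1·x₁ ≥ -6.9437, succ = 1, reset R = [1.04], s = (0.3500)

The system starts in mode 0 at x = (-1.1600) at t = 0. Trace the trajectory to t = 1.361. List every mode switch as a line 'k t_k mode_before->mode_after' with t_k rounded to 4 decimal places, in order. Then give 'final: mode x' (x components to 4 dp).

Mode 0: guard c·x = 0.2013 hit at Δt = 0.7613 (t = 0.7613), x⁻ = (0.2013) → reset → x⁺ = (0.5453), jump to mode 1
Mode 1: flow for 0.5997 to horizon, guard not reached → x = (0.8757)

1 0.7613 0->1
final: 1 0.8757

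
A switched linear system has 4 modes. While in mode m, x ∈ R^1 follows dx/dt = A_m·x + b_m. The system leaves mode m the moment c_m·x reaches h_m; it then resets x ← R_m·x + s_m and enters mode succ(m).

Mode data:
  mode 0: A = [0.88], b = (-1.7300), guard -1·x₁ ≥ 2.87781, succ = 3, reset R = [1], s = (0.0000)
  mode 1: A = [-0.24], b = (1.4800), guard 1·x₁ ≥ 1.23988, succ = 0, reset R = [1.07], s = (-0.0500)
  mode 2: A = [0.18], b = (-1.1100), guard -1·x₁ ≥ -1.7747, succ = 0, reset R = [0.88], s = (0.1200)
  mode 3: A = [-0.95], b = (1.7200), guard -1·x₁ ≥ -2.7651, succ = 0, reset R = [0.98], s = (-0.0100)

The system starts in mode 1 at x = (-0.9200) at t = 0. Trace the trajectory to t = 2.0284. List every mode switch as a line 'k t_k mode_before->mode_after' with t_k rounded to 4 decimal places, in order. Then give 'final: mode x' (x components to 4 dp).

1 1.5147 1->0
final: 0 0.8827

Mode 1: guard c·x = 1.2399 hit at Δt = 1.5147 (t = 1.5147), x⁻ = (1.2399) → reset → x⁺ = (1.2767), jump to mode 0
Mode 0: flow for 0.5137 to horizon, guard not reached → x = (0.8827)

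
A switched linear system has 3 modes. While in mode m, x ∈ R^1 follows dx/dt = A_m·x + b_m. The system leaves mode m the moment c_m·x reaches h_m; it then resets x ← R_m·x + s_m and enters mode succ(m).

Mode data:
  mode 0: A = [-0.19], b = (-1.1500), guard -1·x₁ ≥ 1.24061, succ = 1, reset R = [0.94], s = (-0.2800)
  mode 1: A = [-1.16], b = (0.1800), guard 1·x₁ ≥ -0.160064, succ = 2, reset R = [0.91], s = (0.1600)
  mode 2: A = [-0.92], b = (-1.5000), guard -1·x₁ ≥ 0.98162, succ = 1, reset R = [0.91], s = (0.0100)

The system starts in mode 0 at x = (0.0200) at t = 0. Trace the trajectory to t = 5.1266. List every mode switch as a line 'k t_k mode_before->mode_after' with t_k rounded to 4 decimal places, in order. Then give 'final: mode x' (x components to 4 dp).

Mode 0: guard c·x = 1.2406 hit at Δt = 1.2246 (t = 1.2246), x⁻ = (-1.2406) → reset → x⁺ = (-1.4462), jump to mode 1
Mode 1: guard c·x = -0.1601 hit at Δt = 1.4011 (t = 2.6257), x⁻ = (-0.1601) → reset → x⁺ = (0.0143), jump to mode 2
Mode 2: guard c·x = 0.9816 hit at Δt = 1.0111 (t = 3.6368), x⁻ = (-0.9816) → reset → x⁺ = (-0.8833), jump to mode 1
Mode 1: guard c·x = -0.1601 hit at Δt = 1.0277 (t = 4.6645), x⁻ = (-0.1601) → reset → x⁺ = (0.0143), jump to mode 2
Mode 2: flow for 0.4621 to horizon, guard not reached → x = (-0.5552)

1 1.2246 0->1
2 2.6257 1->2
3 3.6368 2->1
4 4.6645 1->2
final: 2 -0.5552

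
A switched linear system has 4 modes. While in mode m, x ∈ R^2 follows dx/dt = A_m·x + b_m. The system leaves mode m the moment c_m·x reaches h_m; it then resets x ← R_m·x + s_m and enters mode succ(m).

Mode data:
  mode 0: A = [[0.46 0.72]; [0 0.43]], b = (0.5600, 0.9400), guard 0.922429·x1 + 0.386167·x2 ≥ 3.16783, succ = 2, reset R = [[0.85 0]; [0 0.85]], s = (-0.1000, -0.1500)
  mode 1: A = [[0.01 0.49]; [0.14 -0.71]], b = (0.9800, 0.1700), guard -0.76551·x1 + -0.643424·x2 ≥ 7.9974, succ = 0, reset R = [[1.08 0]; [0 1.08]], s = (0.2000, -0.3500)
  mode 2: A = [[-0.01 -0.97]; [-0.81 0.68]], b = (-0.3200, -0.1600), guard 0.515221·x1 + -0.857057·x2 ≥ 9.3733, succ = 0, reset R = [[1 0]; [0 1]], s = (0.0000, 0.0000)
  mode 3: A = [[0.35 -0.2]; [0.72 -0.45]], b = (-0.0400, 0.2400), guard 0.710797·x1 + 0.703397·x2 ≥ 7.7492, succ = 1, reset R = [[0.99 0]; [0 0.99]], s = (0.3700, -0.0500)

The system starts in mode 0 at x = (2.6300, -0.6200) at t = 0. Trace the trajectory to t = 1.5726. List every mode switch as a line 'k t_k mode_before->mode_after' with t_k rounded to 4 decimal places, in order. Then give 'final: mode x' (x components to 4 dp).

Mode 0: guard c·x = 3.1678 hit at Δt = 0.5392 (t = 0.5392), x⁻ = (3.5227, -0.2114) → reset → x⁺ = (2.8943, -0.3297), jump to mode 2
Mode 2: flow for 1.0334 to horizon, guard not reached → x = (4.8003, -4.9920)

1 0.5392 0->2
final: 2 4.8003 -4.9920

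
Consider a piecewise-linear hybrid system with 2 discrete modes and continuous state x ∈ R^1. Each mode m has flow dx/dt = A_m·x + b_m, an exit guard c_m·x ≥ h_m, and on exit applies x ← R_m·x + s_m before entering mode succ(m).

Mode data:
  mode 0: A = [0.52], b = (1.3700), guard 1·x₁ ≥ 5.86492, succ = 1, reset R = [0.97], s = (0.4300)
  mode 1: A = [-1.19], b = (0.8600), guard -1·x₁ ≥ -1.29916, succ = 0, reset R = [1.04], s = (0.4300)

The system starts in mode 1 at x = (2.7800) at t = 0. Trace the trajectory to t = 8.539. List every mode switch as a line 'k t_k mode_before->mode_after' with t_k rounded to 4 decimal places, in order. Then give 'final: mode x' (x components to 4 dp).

Mode 1: guard c·x = -1.2992 hit at Δt = 1.0691 (t = 1.0691), x⁻ = (1.2992) → reset → x⁺ = (1.7811), jump to mode 0
Mode 0: guard c·x = 5.8649 hit at Δt = 1.2593 (t = 2.3284), x⁻ = (5.8649) → reset → x⁺ = (6.1190), jump to mode 1
Mode 1: guard c·x = -1.2992 hit at Δt = 1.8794 (t = 4.2078), x⁻ = (1.2992) → reset → x⁺ = (1.7811), jump to mode 0
Mode 0: guard c·x = 5.8649 hit at Δt = 1.2593 (t = 5.4671), x⁻ = (5.8649) → reset → x⁺ = (6.1190), jump to mode 1
Mode 1: guard c·x = -1.2992 hit at Δt = 1.8794 (t = 7.3466), x⁻ = (1.2992) → reset → x⁺ = (1.7811), jump to mode 0
Mode 0: flow for 1.1924 to horizon, guard not reached → x = (5.5744)

1 1.0691 1->0
2 2.3284 0->1
3 4.2078 1->0
4 5.4671 0->1
5 7.3466 1->0
final: 0 5.5744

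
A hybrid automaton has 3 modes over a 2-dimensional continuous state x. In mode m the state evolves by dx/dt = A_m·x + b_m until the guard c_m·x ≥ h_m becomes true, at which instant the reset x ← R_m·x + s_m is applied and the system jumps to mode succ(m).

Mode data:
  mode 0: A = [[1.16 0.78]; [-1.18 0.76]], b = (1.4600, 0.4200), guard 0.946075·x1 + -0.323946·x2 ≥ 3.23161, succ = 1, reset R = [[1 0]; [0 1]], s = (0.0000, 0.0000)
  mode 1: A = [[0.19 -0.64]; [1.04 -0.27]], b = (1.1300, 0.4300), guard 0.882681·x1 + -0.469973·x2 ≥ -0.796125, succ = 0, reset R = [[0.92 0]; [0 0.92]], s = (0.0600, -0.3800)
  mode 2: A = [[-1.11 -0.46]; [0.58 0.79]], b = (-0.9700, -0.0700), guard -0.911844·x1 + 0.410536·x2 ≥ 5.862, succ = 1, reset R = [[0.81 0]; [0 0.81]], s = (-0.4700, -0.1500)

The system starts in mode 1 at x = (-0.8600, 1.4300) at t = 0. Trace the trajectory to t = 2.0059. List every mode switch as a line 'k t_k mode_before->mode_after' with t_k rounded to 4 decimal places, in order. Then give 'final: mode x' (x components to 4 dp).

1 1.1096 1->0
final: 0 1.8949 0.5485

Mode 1: guard c·x = -0.7961 hit at Δt = 1.1096 (t = 1.1096), x⁻ = (-0.4988, 0.7573) → reset → x⁺ = (-0.3989, 0.3167), jump to mode 0
Mode 0: flow for 0.8963 to horizon, guard not reached → x = (1.8949, 0.5485)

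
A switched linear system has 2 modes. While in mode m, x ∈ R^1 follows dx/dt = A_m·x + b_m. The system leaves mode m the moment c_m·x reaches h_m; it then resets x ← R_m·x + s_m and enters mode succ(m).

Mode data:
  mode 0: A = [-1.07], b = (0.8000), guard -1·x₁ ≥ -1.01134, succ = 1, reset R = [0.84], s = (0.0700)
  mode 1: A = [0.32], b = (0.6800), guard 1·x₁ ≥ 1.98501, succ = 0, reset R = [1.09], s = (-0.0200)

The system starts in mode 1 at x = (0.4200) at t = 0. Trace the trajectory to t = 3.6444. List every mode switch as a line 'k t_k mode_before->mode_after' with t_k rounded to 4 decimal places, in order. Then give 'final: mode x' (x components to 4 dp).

1 1.4978 1->0
2 3.0554 0->1
final: 1 1.5510

Mode 1: guard c·x = 1.9850 hit at Δt = 1.4978 (t = 1.4978), x⁻ = (1.9850) → reset → x⁺ = (2.1437), jump to mode 0
Mode 0: guard c·x = -1.0113 hit at Δt = 1.5576 (t = 3.0554), x⁻ = (1.0113) → reset → x⁺ = (0.9195), jump to mode 1
Mode 1: flow for 0.5890 to horizon, guard not reached → x = (1.5510)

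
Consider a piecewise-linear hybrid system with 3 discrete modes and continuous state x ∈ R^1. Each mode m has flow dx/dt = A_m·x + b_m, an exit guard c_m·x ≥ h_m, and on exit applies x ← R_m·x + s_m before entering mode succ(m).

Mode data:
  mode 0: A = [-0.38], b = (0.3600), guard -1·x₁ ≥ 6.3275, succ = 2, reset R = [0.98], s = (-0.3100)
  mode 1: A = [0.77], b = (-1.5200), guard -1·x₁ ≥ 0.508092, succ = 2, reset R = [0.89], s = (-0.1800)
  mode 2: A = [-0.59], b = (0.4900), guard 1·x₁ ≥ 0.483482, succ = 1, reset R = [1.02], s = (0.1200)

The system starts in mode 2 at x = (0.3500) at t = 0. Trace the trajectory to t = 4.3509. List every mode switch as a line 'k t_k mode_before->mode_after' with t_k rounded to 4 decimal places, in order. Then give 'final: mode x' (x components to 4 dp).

1 0.5516 2->1
2 1.3321 1->2
3 3.7705 2->1
final: 1 -0.1537

Mode 2: guard c·x = 0.4835 hit at Δt = 0.5516 (t = 0.5516), x⁻ = (0.4835) → reset → x⁺ = (0.6132), jump to mode 1
Mode 1: guard c·x = 0.5081 hit at Δt = 0.7805 (t = 1.3321), x⁻ = (-0.5081) → reset → x⁺ = (-0.6322), jump to mode 2
Mode 2: guard c·x = 0.4835 hit at Δt = 2.4384 (t = 3.7705), x⁻ = (0.4835) → reset → x⁺ = (0.6132), jump to mode 1
Mode 1: flow for 0.5804 to horizon, guard not reached → x = (-0.1537)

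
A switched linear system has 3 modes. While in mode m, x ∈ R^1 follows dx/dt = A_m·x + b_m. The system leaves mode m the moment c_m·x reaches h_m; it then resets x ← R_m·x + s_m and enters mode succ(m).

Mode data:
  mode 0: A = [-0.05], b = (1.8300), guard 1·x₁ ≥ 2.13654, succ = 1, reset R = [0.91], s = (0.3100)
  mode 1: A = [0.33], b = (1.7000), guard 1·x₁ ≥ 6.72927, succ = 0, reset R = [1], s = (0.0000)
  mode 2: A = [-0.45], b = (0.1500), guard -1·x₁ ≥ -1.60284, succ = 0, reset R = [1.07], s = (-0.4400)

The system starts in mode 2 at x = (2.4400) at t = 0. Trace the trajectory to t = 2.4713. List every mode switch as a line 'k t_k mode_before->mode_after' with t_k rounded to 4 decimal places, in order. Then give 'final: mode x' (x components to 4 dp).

Mode 2: guard c·x = -1.6028 hit at Δt = 1.1255 (t = 1.1255), x⁻ = (1.6028) → reset → x⁺ = (1.2750), jump to mode 0
Mode 0: guard c·x = 2.1365 hit at Δt = 0.4938 (t = 1.6193), x⁻ = (2.1365) → reset → x⁺ = (2.2543), jump to mode 1
Mode 1: flow for 0.8520 to horizon, guard not reached → x = (4.6586)

1 1.1255 2->0
2 1.6193 0->1
final: 1 4.6586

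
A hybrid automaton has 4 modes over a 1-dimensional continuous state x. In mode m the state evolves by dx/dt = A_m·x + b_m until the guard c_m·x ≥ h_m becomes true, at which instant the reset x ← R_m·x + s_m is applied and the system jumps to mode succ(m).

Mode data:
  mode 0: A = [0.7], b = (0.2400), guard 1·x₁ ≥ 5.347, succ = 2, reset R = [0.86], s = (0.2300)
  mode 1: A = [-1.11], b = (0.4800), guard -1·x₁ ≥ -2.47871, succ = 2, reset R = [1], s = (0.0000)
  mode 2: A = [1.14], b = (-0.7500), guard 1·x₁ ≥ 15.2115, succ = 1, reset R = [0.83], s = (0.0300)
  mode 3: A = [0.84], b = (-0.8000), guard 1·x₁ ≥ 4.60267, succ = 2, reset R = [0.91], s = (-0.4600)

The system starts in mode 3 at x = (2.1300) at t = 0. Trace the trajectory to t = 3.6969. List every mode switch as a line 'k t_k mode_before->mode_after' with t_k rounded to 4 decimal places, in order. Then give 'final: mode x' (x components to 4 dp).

Mode 3: guard c·x = 4.6027 hit at Δt = 1.3468 (t = 1.3468), x⁻ = (4.6027) → reset → x⁺ = (3.7284), jump to mode 2
Mode 2: guard c·x = 15.2115 hit at Δt = 1.3649 (t = 2.7117), x⁻ = (15.2115) → reset → x⁺ = (12.6555), jump to mode 1
Mode 1: flow for 0.9852 to horizon, guard not reached → x = (4.5274)

1 1.3468 3->2
2 2.7117 2->1
final: 1 4.5274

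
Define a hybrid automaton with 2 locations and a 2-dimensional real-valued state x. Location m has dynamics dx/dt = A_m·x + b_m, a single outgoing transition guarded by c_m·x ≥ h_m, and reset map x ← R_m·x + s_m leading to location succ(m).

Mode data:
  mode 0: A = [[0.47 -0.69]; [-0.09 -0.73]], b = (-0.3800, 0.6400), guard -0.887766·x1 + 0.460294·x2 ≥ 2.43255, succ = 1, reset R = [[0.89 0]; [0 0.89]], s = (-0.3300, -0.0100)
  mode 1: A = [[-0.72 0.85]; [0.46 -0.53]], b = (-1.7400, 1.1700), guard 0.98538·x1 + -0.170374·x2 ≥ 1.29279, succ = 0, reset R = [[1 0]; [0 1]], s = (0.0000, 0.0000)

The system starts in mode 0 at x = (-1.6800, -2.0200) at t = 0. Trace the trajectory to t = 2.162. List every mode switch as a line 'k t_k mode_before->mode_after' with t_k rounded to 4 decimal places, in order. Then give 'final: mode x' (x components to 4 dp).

Mode 0: guard c·x = 2.4325 hit at Δt = 1.4289 (t = 1.4289), x⁻ = (-2.7288, 0.0217) → reset → x⁺ = (-2.7587, 0.0093), jump to mode 1
Mode 1: flow for 0.7331 to horizon, guard not reached → x = (-2.6272, -0.0321)

1 1.4289 0->1
final: 1 -2.6272 -0.0321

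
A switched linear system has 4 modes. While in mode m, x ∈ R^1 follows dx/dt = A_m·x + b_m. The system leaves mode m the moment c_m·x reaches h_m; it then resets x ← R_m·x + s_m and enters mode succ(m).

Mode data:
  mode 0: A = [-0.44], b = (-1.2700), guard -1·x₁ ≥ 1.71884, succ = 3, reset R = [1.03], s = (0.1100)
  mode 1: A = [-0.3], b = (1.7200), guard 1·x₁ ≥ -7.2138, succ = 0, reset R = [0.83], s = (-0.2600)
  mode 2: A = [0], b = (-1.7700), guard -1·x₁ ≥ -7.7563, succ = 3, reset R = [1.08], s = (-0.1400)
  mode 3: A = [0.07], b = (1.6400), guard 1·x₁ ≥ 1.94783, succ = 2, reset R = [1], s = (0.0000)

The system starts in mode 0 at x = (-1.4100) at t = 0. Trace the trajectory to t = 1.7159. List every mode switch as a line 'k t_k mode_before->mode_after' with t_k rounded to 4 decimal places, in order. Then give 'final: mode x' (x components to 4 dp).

Mode 0: guard c·x = 1.7188 hit at Δt = 0.5334 (t = 0.5334), x⁻ = (-1.7188) → reset → x⁺ = (-1.6604), jump to mode 3
Mode 3: flow for 1.1825 to horizon, guard not reached → x = (0.2181)

1 0.5334 0->3
final: 3 0.2181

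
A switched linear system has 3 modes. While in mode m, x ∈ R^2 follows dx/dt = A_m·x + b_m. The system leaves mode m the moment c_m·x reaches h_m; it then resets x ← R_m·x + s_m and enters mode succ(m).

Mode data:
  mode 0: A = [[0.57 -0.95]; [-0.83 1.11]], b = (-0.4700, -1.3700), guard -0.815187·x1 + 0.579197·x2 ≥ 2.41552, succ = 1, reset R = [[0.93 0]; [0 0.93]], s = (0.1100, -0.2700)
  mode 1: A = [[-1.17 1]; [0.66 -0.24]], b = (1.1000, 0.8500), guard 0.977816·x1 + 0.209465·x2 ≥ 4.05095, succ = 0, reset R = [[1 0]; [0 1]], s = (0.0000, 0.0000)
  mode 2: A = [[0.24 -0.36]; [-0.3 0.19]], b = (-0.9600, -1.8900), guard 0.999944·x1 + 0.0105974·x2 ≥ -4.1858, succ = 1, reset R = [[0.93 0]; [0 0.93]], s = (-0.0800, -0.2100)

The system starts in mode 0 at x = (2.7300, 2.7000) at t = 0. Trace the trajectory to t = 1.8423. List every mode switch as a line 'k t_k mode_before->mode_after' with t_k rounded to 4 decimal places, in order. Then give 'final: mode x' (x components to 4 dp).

1 1.5118 0->1
final: 1 0.7906 2.9377

Mode 0: guard c·x = 2.4155 hit at Δt = 1.5118 (t = 1.5118), x⁻ = (-0.5890, 3.3415) → reset → x⁺ = (-0.4378, 2.8376), jump to mode 1
Mode 1: flow for 0.3305 to horizon, guard not reached → x = (0.7906, 2.9377)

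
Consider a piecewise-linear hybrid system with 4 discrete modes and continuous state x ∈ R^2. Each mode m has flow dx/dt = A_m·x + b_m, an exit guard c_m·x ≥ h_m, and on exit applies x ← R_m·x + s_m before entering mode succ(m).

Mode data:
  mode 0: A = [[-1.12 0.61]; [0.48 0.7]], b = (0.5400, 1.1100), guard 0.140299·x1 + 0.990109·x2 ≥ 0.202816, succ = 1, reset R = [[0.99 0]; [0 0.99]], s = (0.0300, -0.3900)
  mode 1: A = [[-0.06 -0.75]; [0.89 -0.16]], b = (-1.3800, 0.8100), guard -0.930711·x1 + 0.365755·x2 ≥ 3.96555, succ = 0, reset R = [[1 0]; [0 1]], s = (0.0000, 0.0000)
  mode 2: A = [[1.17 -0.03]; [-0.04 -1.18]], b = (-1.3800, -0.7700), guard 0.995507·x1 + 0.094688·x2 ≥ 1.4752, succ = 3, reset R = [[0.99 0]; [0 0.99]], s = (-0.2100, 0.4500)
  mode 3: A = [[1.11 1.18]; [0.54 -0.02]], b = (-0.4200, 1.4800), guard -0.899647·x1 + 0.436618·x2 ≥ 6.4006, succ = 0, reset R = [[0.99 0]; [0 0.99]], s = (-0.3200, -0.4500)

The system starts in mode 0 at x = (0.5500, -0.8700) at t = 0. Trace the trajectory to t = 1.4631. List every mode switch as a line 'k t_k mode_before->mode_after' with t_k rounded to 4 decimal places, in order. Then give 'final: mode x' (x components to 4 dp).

Mode 0: guard c·x = 0.2028 hit at Δt = 1.0058 (t = 1.0058), x⁻ = (0.3867, 0.1501) → reset → x⁺ = (0.4128, -0.2414), jump to mode 1
Mode 1: flow for 0.4573 to horizon, guard not reached → x = (-0.2178, 0.1736)

1 1.0058 0->1
final: 1 -0.2178 0.1736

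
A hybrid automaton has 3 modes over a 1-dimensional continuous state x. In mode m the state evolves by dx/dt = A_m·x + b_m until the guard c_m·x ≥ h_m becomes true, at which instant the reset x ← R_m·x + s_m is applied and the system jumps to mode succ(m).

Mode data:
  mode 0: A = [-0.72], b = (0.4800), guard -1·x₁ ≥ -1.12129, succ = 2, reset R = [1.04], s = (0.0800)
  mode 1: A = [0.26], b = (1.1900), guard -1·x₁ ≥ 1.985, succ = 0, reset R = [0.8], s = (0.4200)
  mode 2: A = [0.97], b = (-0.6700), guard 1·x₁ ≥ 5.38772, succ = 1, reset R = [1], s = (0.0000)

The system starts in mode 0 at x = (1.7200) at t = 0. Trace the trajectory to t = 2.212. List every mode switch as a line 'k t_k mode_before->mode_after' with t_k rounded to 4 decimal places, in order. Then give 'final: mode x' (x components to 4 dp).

1 1.1670 0->2
final: 2 2.2212

Mode 0: guard c·x = -1.1213 hit at Δt = 1.1670 (t = 1.1670), x⁻ = (1.1213) → reset → x⁺ = (1.2461), jump to mode 2
Mode 2: flow for 1.0450 to horizon, guard not reached → x = (2.2212)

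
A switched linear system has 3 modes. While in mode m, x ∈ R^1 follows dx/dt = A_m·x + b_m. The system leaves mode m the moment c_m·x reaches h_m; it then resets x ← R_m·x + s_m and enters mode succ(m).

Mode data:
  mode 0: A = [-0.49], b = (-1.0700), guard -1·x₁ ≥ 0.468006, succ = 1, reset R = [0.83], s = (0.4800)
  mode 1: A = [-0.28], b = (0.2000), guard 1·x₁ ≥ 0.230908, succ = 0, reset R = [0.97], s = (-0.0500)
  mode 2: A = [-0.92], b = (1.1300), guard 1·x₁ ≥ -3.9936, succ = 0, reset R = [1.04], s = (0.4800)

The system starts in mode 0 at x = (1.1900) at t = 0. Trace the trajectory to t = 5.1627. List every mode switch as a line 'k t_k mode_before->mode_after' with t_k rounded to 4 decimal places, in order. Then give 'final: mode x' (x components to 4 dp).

Mode 0: guard c·x = 0.4680 hit at Δt = 1.3800 (t = 1.3800), x⁻ = (-0.4680) → reset → x⁺ = (0.0916), jump to mode 1
Mode 1: guard c·x = 0.2309 hit at Δt = 0.9047 (t = 2.2847), x⁻ = (0.2309) → reset → x⁺ = (0.1740), jump to mode 0
Mode 0: guard c·x = 0.4680 hit at Δt = 0.6487 (t = 2.9334), x⁻ = (-0.4680) → reset → x⁺ = (0.0916), jump to mode 1
Mode 1: guard c·x = 0.2309 hit at Δt = 0.9047 (t = 3.8381), x⁻ = (0.2309) → reset → x⁺ = (0.1740), jump to mode 0
Mode 0: guard c·x = 0.4680 hit at Δt = 0.6487 (t = 4.4868), x⁻ = (-0.4680) → reset → x⁺ = (0.0916), jump to mode 1
Mode 1: flow for 0.6759 to horizon, guard not reached → x = (0.1989)

1 1.3800 0->1
2 2.2847 1->0
3 2.9334 0->1
4 3.8381 1->0
5 4.4868 0->1
final: 1 0.1989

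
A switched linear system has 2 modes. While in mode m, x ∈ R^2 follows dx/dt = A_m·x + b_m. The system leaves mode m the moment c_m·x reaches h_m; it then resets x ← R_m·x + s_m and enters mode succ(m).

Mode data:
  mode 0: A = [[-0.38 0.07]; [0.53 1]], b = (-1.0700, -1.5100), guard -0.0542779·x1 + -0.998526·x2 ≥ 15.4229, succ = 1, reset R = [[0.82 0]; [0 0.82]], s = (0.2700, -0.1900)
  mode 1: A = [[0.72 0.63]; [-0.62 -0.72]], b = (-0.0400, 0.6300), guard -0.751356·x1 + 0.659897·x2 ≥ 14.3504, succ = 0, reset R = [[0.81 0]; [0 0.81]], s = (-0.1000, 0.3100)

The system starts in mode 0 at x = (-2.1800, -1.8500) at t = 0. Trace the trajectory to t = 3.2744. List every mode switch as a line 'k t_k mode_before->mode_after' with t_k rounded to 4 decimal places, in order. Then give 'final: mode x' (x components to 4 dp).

Mode 0: guard c·x = 15.4229 hit at Δt = 1.3579 (t = 1.3579), x⁻ = (-3.0013, -15.2825) → reset → x⁺ = (-2.1911, -12.7217), jump to mode 1
Mode 1: guard c·x = 14.3504 hit at Δt = 1.4850 (t = 2.8429), x⁻ = (-17.0769, 2.3027) → reset → x⁺ = (-13.9323, 2.1752), jump to mode 0
Mode 0: flow for 0.4315 to horizon, guard not reached → x = (-12.2366, -1.2160)

1 1.3579 0->1
2 2.8429 1->0
final: 0 -12.2366 -1.2160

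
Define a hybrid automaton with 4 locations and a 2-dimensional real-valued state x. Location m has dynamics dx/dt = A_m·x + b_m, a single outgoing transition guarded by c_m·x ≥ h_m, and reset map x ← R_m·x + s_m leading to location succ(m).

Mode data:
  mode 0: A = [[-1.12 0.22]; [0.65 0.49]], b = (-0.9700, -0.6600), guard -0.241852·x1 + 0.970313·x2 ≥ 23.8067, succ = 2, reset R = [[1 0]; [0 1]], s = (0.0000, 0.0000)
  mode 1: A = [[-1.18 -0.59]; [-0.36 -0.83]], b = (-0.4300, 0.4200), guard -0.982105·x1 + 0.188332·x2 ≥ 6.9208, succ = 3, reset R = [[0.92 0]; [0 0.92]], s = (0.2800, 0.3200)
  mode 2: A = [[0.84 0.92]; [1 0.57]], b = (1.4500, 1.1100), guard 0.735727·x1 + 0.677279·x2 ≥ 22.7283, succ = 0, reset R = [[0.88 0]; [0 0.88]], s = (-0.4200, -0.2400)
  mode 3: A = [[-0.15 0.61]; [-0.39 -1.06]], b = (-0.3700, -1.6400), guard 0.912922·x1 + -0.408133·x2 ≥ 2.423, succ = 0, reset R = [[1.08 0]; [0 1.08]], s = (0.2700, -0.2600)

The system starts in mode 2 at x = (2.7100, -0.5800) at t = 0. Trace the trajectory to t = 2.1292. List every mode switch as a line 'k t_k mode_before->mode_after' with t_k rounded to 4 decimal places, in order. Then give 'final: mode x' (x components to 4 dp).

Mode 2: guard c·x = 22.7283 hit at Δt = 1.2808 (t = 1.2808), x⁻ = (18.0413, 13.9601) → reset → x⁺ = (15.4563, 12.0448), jump to mode 0
Mode 0: flow for 0.8484 to horizon, guard not reached → x = (7.7950, 25.1423)

1 1.2808 2->0
final: 0 7.7950 25.1423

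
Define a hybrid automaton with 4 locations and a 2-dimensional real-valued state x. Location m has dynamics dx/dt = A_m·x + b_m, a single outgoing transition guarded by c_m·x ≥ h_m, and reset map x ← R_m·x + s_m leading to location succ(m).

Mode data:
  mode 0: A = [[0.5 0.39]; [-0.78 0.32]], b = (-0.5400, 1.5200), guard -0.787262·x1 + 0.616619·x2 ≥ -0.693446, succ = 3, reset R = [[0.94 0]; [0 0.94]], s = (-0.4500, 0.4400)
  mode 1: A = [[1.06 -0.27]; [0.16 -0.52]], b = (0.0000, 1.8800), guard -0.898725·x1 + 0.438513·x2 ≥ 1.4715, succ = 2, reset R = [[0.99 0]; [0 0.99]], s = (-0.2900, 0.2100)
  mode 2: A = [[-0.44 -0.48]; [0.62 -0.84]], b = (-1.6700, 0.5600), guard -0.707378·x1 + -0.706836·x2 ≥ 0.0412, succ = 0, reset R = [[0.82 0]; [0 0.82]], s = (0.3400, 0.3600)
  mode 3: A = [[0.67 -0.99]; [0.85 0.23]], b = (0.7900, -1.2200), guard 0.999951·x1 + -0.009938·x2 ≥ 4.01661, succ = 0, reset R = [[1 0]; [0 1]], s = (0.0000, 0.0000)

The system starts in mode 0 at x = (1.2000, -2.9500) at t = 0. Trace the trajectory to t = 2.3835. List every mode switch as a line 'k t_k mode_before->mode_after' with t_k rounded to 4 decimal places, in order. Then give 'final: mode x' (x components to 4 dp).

Mode 0: guard c·x = -0.6934 hit at Δt = 1.3953 (t = 1.3953), x⁻ = (-0.9597, -2.3499) → reset → x⁺ = (-1.3521, -1.7689), jump to mode 3
Mode 3: flow for 0.9882 to horizon, guard not reached → x = (2.3180, -3.5139)

1 1.3953 0->3
final: 3 2.3180 -3.5139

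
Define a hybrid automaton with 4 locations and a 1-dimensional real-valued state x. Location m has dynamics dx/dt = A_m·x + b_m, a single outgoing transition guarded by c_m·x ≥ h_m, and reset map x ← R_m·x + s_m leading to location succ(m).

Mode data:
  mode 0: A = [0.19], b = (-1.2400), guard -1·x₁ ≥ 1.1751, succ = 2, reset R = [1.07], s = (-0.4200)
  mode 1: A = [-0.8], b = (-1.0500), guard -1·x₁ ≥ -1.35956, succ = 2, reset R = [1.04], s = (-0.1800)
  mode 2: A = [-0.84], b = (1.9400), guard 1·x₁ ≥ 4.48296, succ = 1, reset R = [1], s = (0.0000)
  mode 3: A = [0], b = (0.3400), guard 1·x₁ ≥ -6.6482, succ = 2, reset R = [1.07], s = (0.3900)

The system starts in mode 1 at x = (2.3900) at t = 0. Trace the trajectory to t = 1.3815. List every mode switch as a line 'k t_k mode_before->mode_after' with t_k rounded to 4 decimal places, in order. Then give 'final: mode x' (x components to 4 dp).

Mode 1: guard c·x = -1.3596 hit at Δt = 0.4077 (t = 0.4077), x⁻ = (1.3596) → reset → x⁺ = (1.2339), jump to mode 2
Mode 2: flow for 0.9738 to horizon, guard not reached → x = (1.8349)

1 0.4077 1->2
final: 2 1.8349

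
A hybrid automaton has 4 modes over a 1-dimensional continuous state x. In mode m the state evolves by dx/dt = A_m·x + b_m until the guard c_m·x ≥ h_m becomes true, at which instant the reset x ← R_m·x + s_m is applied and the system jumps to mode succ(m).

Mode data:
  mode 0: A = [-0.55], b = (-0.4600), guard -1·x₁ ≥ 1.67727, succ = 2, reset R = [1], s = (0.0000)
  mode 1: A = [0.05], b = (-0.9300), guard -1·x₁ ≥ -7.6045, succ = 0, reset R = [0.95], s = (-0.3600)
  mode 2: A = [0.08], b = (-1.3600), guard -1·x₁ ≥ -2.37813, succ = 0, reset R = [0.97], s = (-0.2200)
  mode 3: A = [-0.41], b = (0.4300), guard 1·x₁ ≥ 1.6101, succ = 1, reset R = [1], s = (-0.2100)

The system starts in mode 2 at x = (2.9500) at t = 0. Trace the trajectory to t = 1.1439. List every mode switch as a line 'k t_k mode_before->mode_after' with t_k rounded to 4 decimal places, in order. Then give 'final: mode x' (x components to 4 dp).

1 0.4987 2->0
final: 0 1.2136

Mode 2: guard c·x = -2.3781 hit at Δt = 0.4987 (t = 0.4987), x⁻ = (2.3781) → reset → x⁺ = (2.0868), jump to mode 0
Mode 0: flow for 0.6452 to horizon, guard not reached → x = (1.2136)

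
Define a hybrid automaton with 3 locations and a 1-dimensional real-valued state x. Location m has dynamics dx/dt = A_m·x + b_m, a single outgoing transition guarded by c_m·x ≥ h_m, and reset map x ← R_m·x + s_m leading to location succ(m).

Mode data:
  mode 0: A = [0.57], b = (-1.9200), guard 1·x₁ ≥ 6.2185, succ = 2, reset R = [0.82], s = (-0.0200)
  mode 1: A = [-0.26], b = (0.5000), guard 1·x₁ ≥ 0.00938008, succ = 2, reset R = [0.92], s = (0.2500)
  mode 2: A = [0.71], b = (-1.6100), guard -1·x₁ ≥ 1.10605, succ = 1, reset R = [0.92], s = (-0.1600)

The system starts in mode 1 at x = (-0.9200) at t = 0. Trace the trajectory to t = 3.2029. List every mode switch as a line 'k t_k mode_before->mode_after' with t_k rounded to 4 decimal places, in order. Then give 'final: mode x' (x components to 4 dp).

1 1.5225 1->2
2 2.2526 2->1
final: 1 -0.4988

Mode 1: guard c·x = 0.0094 hit at Δt = 1.5225 (t = 1.5225), x⁻ = (0.0094) → reset → x⁺ = (0.2586), jump to mode 2
Mode 2: guard c·x = 1.1060 hit at Δt = 0.7301 (t = 2.2526), x⁻ = (-1.1060) → reset → x⁺ = (-1.1776), jump to mode 1
Mode 1: flow for 0.9503 to horizon, guard not reached → x = (-0.4988)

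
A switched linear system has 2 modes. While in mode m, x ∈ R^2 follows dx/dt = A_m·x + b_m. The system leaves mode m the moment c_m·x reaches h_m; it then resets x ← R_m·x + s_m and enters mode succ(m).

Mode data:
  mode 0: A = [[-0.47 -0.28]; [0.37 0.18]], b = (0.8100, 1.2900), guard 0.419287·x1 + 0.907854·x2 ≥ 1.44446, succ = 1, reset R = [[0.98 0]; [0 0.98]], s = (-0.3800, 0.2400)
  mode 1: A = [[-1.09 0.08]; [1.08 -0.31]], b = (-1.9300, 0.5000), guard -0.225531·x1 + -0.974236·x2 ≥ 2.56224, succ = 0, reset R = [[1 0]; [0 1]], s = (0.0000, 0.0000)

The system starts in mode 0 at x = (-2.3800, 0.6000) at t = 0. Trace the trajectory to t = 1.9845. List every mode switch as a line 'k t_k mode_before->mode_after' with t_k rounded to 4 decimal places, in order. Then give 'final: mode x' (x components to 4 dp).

Mode 0: guard c·x = 1.4445 hit at Δt = 1.3907 (t = 1.3907), x⁻ = (-0.7683, 1.9459) → reset → x⁺ = (-1.1329, 2.1470), jump to mode 1
Mode 1: flow for 0.5938 to horizon, guard not reached → x = (-1.3779, 1.3139)

1 1.3907 0->1
final: 1 -1.3779 1.3139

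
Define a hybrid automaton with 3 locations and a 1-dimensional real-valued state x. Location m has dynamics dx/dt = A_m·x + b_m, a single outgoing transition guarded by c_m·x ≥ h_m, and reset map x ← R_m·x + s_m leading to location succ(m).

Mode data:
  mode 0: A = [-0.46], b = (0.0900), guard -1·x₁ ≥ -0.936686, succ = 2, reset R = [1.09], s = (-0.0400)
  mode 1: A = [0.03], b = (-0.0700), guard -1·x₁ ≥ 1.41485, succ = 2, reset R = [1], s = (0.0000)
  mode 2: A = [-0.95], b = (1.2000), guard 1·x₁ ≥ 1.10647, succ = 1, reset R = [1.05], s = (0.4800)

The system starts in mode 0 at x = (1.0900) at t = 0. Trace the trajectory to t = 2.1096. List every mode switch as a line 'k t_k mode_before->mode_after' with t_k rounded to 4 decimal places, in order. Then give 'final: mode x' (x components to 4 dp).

Mode 0: guard c·x = -0.9367 hit at Δt = 0.4088 (t = 0.4088), x⁻ = (0.9367) → reset → x⁺ = (0.9810), jump to mode 2
Mode 2: guard c·x = 1.1065 hit at Δt = 0.6192 (t = 1.0280), x⁻ = (1.1065) → reset → x⁺ = (1.6418), jump to mode 1
Mode 1: flow for 1.0816 to horizon, guard not reached → x = (1.6190)

1 0.4088 0->2
2 1.0280 2->1
final: 1 1.6190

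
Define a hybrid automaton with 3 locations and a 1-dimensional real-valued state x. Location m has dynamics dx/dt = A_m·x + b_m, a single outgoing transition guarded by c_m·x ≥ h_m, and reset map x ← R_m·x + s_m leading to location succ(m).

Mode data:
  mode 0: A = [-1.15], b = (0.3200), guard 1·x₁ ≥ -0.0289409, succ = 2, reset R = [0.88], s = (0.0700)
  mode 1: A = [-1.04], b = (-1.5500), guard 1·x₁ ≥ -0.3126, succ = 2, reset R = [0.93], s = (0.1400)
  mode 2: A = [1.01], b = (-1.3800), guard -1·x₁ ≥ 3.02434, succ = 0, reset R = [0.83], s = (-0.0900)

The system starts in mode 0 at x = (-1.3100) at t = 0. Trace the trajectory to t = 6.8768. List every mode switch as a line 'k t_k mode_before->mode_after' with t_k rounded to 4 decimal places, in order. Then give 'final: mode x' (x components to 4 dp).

1 1.4286 0->2
2 2.6172 2->0
3 4.5629 0->2
4 5.7515 2->0
final: 0 -0.5108

Mode 0: guard c·x = -0.0289 hit at Δt = 1.4286 (t = 1.4286), x⁻ = (-0.0289) → reset → x⁺ = (0.0445), jump to mode 2
Mode 2: guard c·x = 3.0243 hit at Δt = 1.1886 (t = 2.6172), x⁻ = (-3.0243) → reset → x⁺ = (-2.6002), jump to mode 0
Mode 0: guard c·x = -0.0289 hit at Δt = 1.9457 (t = 4.5629), x⁻ = (-0.0289) → reset → x⁺ = (0.0445), jump to mode 2
Mode 2: guard c·x = 3.0243 hit at Δt = 1.1886 (t = 5.7515), x⁻ = (-3.0243) → reset → x⁺ = (-2.6002), jump to mode 0
Mode 0: flow for 1.1253 to horizon, guard not reached → x = (-0.5108)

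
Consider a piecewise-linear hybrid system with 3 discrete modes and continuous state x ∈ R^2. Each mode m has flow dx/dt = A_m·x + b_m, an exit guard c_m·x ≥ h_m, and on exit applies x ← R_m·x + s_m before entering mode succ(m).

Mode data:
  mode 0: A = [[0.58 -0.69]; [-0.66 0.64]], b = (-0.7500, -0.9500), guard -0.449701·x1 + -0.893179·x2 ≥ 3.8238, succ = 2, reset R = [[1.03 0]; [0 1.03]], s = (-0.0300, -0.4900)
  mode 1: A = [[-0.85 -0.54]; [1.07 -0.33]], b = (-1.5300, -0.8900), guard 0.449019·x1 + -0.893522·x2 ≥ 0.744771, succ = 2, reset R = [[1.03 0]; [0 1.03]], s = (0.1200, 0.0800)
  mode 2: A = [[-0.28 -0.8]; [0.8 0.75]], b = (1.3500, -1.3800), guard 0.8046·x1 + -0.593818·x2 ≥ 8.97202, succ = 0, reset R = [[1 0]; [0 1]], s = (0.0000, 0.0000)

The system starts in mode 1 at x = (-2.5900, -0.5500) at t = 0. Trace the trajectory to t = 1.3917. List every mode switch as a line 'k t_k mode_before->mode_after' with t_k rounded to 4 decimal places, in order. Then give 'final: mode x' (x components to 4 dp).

Mode 1: guard c·x = 0.7448 hit at Δt = 0.4451 (t = 0.4451), x⁻ = (-2.0823, -1.8800) → reset → x⁺ = (-2.0248, -1.8564), jump to mode 2
Mode 2: flow for 0.9466 to horizon, guard not reached → x = (2.2629, -6.0097)

1 0.4451 1->2
final: 2 2.2629 -6.0097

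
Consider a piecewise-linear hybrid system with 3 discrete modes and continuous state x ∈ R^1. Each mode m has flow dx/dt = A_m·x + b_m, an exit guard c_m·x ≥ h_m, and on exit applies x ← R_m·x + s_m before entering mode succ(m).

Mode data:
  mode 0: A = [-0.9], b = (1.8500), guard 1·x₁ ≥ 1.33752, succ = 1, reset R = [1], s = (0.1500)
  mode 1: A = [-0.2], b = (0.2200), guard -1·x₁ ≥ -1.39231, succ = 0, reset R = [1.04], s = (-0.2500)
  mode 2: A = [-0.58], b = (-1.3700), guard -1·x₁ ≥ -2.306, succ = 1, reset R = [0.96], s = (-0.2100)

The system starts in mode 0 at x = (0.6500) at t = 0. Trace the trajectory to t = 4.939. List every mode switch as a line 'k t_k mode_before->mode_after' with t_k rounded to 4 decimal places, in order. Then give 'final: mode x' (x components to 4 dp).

Mode 0: guard c·x = 1.3375 hit at Δt = 0.7463 (t = 0.7463), x⁻ = (1.3375) → reset → x⁺ = (1.4875), jump to mode 1
Mode 1: guard c·x = -1.3923 hit at Δt = 1.4098 (t = 2.1561), x⁻ = (1.3923) → reset → x⁺ = (1.1980), jump to mode 0
Mode 0: guard c·x = 1.3375 hit at Δt = 0.1973 (t = 2.3534), x⁻ = (1.3375) → reset → x⁺ = (1.4875), jump to mode 1
Mode 1: guard c·x = -1.3923 hit at Δt = 1.4098 (t = 3.7631), x⁻ = (1.3923) → reset → x⁺ = (1.1980), jump to mode 0
Mode 0: guard c·x = 1.3375 hit at Δt = 0.1973 (t = 3.9604), x⁻ = (1.3375) → reset → x⁺ = (1.4875), jump to mode 1
Mode 1: flow for 0.9786 to horizon, guard not reached → x = (1.4186)

1 0.7463 0->1
2 2.1561 1->0
3 2.3534 0->1
4 3.7631 1->0
5 3.9604 0->1
final: 1 1.4186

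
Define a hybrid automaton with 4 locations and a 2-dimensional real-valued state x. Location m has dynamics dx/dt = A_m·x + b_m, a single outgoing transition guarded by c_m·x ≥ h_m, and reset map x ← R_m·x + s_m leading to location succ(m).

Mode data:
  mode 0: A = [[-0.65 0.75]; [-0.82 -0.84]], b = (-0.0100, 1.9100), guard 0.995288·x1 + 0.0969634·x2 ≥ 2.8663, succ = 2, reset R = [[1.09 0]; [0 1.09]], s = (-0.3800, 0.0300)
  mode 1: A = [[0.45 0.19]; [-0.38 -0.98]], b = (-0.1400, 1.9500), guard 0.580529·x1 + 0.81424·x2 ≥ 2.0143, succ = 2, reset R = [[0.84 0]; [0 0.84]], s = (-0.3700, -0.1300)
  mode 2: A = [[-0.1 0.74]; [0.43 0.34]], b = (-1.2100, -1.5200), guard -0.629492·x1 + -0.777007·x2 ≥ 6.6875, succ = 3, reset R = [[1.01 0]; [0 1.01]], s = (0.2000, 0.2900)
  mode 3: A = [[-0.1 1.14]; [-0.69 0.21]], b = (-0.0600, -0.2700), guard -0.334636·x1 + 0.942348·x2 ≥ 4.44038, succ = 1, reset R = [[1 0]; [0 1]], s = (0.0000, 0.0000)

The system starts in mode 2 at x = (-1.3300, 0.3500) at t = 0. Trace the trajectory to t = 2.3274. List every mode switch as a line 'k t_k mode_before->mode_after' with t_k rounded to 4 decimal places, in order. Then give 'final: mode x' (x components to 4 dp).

1 1.5494 2->3
final: 3 -7.1978 -1.9163

Mode 2: guard c·x = 6.6875 hit at Δt = 1.5494 (t = 1.5494), x⁻ = (-4.8220, -4.7002) → reset → x⁺ = (-4.6703, -4.4572), jump to mode 3
Mode 3: flow for 0.7780 to horizon, guard not reached → x = (-7.1978, -1.9163)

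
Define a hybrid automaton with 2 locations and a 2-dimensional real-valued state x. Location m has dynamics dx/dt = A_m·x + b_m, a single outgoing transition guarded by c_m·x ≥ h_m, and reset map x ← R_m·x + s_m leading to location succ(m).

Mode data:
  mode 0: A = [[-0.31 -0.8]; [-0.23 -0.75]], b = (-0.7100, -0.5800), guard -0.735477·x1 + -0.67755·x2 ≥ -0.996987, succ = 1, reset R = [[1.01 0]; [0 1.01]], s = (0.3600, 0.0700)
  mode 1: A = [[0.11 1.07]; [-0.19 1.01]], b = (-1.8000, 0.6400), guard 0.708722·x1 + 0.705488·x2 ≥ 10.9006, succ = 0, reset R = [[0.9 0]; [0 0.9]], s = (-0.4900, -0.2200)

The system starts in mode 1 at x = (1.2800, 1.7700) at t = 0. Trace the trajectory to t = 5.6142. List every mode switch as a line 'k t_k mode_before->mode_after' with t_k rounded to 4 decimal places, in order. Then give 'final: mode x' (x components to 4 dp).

1 1.5194 1->0
2 2.7895 0->1
3 4.0858 1->0
4 5.1853 0->1
final: 1 -0.1625 5.9517

Mode 1: guard c·x = 10.9006 hit at Δt = 1.5194 (t = 1.5194), x⁻ = (6.4727, 8.9488) → reset → x⁺ = (5.3354, 7.8339), jump to mode 0
Mode 0: guard c·x = -0.9970 hit at Δt = 1.2701 (t = 2.7895), x⁻ = (-0.7881, 2.3270) → reset → x⁺ = (-0.4360, 2.4202), jump to mode 1
Mode 1: guard c·x = 10.9006 hit at Δt = 1.2963 (t = 4.0858), x⁻ = (5.2002, 10.2271) → reset → x⁺ = (4.1902, 8.9844), jump to mode 0
Mode 0: guard c·x = -0.9970 hit at Δt = 1.0994 (t = 5.1853), x⁻ = (-1.8387, 3.4673) → reset → x⁺ = (-1.4970, 3.5720), jump to mode 1
Mode 1: flow for 0.4289 to horizon, guard not reached → x = (-0.1625, 5.9517)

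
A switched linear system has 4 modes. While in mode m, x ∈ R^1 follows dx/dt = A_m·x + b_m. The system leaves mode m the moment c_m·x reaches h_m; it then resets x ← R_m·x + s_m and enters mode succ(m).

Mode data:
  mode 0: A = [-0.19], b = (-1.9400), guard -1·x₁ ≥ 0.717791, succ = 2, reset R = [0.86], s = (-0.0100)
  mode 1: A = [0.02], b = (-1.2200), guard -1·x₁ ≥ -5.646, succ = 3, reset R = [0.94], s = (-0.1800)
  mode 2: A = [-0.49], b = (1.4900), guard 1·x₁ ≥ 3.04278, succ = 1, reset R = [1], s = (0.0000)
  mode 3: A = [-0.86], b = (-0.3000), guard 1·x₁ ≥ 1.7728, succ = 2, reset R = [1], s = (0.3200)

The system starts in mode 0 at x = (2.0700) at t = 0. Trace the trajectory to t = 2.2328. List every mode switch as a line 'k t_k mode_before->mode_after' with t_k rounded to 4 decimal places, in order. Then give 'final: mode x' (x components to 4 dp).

1 1.3552 0->2
final: 2 0.6547

Mode 0: guard c·x = 0.7178 hit at Δt = 1.3552 (t = 1.3552), x⁻ = (-0.7178) → reset → x⁺ = (-0.6273), jump to mode 2
Mode 2: flow for 0.8776 to horizon, guard not reached → x = (0.6547)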